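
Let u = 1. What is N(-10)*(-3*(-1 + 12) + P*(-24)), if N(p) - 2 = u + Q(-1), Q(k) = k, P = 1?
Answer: -114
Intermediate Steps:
N(p) = 2 (N(p) = 2 + (1 - 1) = 2 + 0 = 2)
N(-10)*(-3*(-1 + 12) + P*(-24)) = 2*(-3*(-1 + 12) + 1*(-24)) = 2*(-3*11 - 24) = 2*(-33 - 24) = 2*(-57) = -114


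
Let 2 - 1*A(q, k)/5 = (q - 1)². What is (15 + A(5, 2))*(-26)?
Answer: 1430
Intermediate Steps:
A(q, k) = 10 - 5*(-1 + q)² (A(q, k) = 10 - 5*(q - 1)² = 10 - 5*(-1 + q)²)
(15 + A(5, 2))*(-26) = (15 + (10 - 5*(-1 + 5)²))*(-26) = (15 + (10 - 5*4²))*(-26) = (15 + (10 - 5*16))*(-26) = (15 + (10 - 80))*(-26) = (15 - 70)*(-26) = -55*(-26) = 1430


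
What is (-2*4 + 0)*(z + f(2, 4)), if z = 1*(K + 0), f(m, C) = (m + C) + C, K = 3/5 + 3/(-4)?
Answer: -394/5 ≈ -78.800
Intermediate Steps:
K = -3/20 (K = 3*(⅕) + 3*(-¼) = ⅗ - ¾ = -3/20 ≈ -0.15000)
f(m, C) = m + 2*C (f(m, C) = (C + m) + C = m + 2*C)
z = -3/20 (z = 1*(-3/20 + 0) = 1*(-3/20) = -3/20 ≈ -0.15000)
(-2*4 + 0)*(z + f(2, 4)) = (-2*4 + 0)*(-3/20 + (2 + 2*4)) = (-8 + 0)*(-3/20 + (2 + 8)) = -8*(-3/20 + 10) = -8*197/20 = -394/5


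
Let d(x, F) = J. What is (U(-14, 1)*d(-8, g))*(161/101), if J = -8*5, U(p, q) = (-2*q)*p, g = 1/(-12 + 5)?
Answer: -180320/101 ≈ -1785.3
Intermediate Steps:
g = -⅐ (g = 1/(-7) = -⅐ ≈ -0.14286)
U(p, q) = -2*p*q
J = -40
d(x, F) = -40
(U(-14, 1)*d(-8, g))*(161/101) = (-2*(-14)*1*(-40))*(161/101) = (28*(-40))*(161*(1/101)) = -1120*161/101 = -180320/101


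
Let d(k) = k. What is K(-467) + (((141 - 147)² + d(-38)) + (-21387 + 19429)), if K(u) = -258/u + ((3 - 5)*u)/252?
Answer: -115079723/58842 ≈ -1955.7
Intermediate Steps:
K(u) = -258/u - u/126 (K(u) = -258/u - 2*u*(1/252) = -258/u - u/126)
K(-467) + (((141 - 147)² + d(-38)) + (-21387 + 19429)) = (-258/(-467) - 1/126*(-467)) + (((141 - 147)² - 38) + (-21387 + 19429)) = (-258*(-1/467) + 467/126) + (((-6)² - 38) - 1958) = (258/467 + 467/126) + ((36 - 38) - 1958) = 250597/58842 + (-2 - 1958) = 250597/58842 - 1960 = -115079723/58842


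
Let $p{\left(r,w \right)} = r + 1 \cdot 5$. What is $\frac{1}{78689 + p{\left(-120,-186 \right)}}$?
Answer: $\frac{1}{78574} \approx 1.2727 \cdot 10^{-5}$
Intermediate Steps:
$p{\left(r,w \right)} = 5 + r$ ($p{\left(r,w \right)} = r + 5 = 5 + r$)
$\frac{1}{78689 + p{\left(-120,-186 \right)}} = \frac{1}{78689 + \left(5 - 120\right)} = \frac{1}{78689 - 115} = \frac{1}{78574}$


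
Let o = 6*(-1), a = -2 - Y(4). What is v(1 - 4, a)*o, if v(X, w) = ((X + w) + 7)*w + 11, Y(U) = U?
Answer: -138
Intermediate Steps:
a = -6 (a = -2 - 1*4 = -2 - 4 = -6)
v(X, w) = 11 + w*(7 + X + w) (v(X, w) = (7 + X + w)*w + 11 = w*(7 + X + w) + 11 = 11 + w*(7 + X + w))
o = -6
v(1 - 4, a)*o = (11 + (-6)² + 7*(-6) + (1 - 4)*(-6))*(-6) = (11 + 36 - 42 - 3*(-6))*(-6) = (11 + 36 - 42 + 18)*(-6) = 23*(-6) = -138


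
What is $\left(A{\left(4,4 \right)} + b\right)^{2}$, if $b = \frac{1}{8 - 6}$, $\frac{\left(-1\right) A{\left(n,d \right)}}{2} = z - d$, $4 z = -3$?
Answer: $100$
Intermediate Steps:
$z = - \frac{3}{4}$ ($z = \frac{1}{4} \left(-3\right) = - \frac{3}{4} \approx -0.75$)
$A{\left(n,d \right)} = \frac{3}{2} + 2 d$ ($A{\left(n,d \right)} = - 2 \left(- \frac{3}{4} - d\right) = \frac{3}{2} + 2 d$)
$b = \frac{1}{2} \approx 0.5$
$\left(A{\left(4,4 \right)} + b\right)^{2} = \left(\left(\frac{3}{2} + 2 \cdot 4\right) + \frac{1}{2}\right)^{2} = \left(\left(\frac{3}{2} + 8\right) + \frac{1}{2}\right)^{2} = \left(\frac{19}{2} + \frac{1}{2}\right)^{2} = 10^{2} = 100$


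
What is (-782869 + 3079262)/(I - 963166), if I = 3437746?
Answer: 2296393/2474580 ≈ 0.92799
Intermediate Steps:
(-782869 + 3079262)/(I - 963166) = (-782869 + 3079262)/(3437746 - 963166) = 2296393/2474580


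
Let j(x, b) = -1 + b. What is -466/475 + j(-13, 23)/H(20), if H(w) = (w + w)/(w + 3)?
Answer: 22171/1900 ≈ 11.669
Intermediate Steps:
H(w) = 2*w/(3 + w) (H(w) = (2*w)/(3 + w) = 2*w/(3 + w))
-466/475 + j(-13, 23)/H(20) = -466/475 + (-1 + 23)/((2*20/(3 + 20))) = -466*1/475 + 22/((2*20/23)) = -466/475 + 22/((2*20*(1/23))) = -466/475 + 22/(40/23) = -466/475 + 22*(23/40) = -466/475 + 253/20 = 22171/1900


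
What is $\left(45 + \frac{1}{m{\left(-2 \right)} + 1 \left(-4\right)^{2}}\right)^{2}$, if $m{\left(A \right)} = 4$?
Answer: $\frac{811801}{400} \approx 2029.5$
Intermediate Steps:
$\left(45 + \frac{1}{m{\left(-2 \right)} + 1 \left(-4\right)^{2}}\right)^{2} = \left(45 + \frac{1}{4 + 1 \left(-4\right)^{2}}\right)^{2} = \left(45 + \frac{1}{4 + 1 \cdot 16}\right)^{2} = \left(45 + \frac{1}{4 + 16}\right)^{2} = \left(45 + \frac{1}{20}\right)^{2} = \left(\frac{901}{20}\right)^{2} = \frac{811801}{400}$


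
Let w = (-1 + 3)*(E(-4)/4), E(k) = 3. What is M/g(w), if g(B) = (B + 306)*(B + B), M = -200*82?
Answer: -160/9 ≈ -17.778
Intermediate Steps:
w = 3/2 (w = (-1 + 3)*(3/4) = 2*(3*(1/4)) = 2*(3/4) = 3/2 ≈ 1.5000)
M = -16400
g(B) = 2*B*(306 + B) (g(B) = (306 + B)*(2*B) = 2*B*(306 + B))
M/g(w) = -16400*1/(3*(306 + 3/2)) = -16400/(2*(3/2)*(615/2)) = -16400/1845/2 = -16400*2/1845 = -160/9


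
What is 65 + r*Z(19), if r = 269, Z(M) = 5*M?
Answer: 25620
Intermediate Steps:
65 + r*Z(19) = 65 + 269*(5*19) = 65 + 269*95 = 65 + 25555 = 25620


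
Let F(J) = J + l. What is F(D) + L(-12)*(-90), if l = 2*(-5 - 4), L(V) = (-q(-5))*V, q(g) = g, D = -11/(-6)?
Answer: 32303/6 ≈ 5383.8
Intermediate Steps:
D = 11/6 (D = -11*(-⅙) = 11/6 ≈ 1.8333)
L(V) = 5*V (L(V) = (-1*(-5))*V = 5*V)
l = -18 (l = 2*(-9) = -18)
F(J) = -18 + J (F(J) = J - 18 = -18 + J)
F(D) + L(-12)*(-90) = (-18 + 11/6) + (5*(-12))*(-90) = -97/6 - 60*(-90) = -97/6 + 5400 = 32303/6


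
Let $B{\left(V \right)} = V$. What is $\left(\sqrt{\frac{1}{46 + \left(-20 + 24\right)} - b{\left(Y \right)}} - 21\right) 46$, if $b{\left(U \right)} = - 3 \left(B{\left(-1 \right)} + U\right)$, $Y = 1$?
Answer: $-966 + \frac{23 \sqrt{2}}{5} \approx -959.49$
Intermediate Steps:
$b{\left(U \right)} = 3 - 3 U$ ($b{\left(U \right)} = - 3 \left(-1 + U\right) = 3 - 3 U$)
$\left(\sqrt{\frac{1}{46 + \left(-20 + 24\right)} - b{\left(Y \right)}} - 21\right) 46 = \left(\sqrt{\frac{1}{46 + \left(-20 + 24\right)} + \left(-14 + \left(14 - \left(3 - 3\right)\right)\right)} - 21\right) 46 = \left(\sqrt{\frac{1}{46 + 4} + \left(-14 + \left(14 - \left(3 - 3\right)\right)\right)} - 21\right) 46 = \left(\sqrt{\frac{1}{50} + \left(-14 + \left(14 - 0\right)\right)} - 21\right) 46 = \left(\sqrt{\frac{1}{50} + \left(-14 + \left(14 + 0\right)\right)} - 21\right) 46 = \left(\sqrt{\frac{1}{50} + \left(-14 + 14\right)} - 21\right) 46 = \left(\sqrt{\frac{1}{50} + 0} - 21\right) 46 = \left(\sqrt{\frac{1}{50}} - 21\right) 46 = \left(\frac{\sqrt{2}}{10} - 21\right) 46 = \left(-21 + \frac{\sqrt{2}}{10}\right) 46 = -966 + \frac{23 \sqrt{2}}{5}$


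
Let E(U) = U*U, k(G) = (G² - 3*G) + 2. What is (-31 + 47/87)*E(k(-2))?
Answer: -127200/29 ≈ -4386.2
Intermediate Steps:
k(G) = 2 + G² - 3*G
E(U) = U²
(-31 + 47/87)*E(k(-2)) = (-31 + 47/87)*(2 + (-2)² - 3*(-2))² = (-31 + 47*(1/87))*(2 + 4 + 6)² = (-31 + 47/87)*12² = -2650/87*144 = -127200/29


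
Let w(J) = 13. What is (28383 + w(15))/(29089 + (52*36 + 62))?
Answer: 28396/31023 ≈ 0.91532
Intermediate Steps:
(28383 + w(15))/(29089 + (52*36 + 62)) = (28383 + 13)/(29089 + (52*36 + 62)) = 28396/(29089 + (1872 + 62)) = 28396/(29089 + 1934) = 28396/31023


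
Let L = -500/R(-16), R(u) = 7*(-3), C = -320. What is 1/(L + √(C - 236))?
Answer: 2625/123799 - 441*I*√139/247598 ≈ 0.021204 - 0.020999*I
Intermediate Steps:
R(u) = -21
L = 500/21 (L = -500/(-21) = -500*(-1/21) = 500/21 ≈ 23.810)
1/(L + √(C - 236)) = 1/(500/21 + √(-320 - 236)) = 1/(500/21 + √(-556)) = 1/(500/21 + 2*I*√139)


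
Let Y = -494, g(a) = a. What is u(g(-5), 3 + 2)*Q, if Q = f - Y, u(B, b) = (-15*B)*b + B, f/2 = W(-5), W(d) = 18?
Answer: 196100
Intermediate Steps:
f = 36 (f = 2*18 = 36)
u(B, b) = B - 15*B*b (u(B, b) = -15*B*b + B = B - 15*B*b)
Q = 530 (Q = 36 - 1*(-494) = 36 + 494 = 530)
u(g(-5), 3 + 2)*Q = -5*(1 - 15*(3 + 2))*530 = -5*(1 - 15*5)*530 = -5*(1 - 75)*530 = -5*(-74)*530 = 370*530 = 196100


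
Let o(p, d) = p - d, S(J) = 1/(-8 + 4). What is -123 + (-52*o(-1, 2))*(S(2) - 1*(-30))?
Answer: 4518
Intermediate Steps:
S(J) = -¼ (S(J) = 1/(-4) = -¼)
-123 + (-52*o(-1, 2))*(S(2) - 1*(-30)) = -123 + (-52*(-1 - 1*2))*(-¼ - 1*(-30)) = -123 + (-52*(-1 - 2))*(-¼ + 30) = -123 - 52*(-3)*(119/4) = -123 + 156*(119/4) = -123 + 4641 = 4518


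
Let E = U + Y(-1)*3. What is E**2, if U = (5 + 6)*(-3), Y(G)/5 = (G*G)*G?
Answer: 2304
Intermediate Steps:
Y(G) = 5*G**3 (Y(G) = 5*((G*G)*G) = 5*(G**2*G) = 5*G**3)
U = -33 (U = 11*(-3) = -33)
E = -48 (E = -33 + (5*(-1)**3)*3 = -33 + (5*(-1))*3 = -33 - 5*3 = -33 - 15 = -48)
E**2 = (-48)**2 = 2304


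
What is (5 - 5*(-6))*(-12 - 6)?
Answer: -630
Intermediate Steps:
(5 - 5*(-6))*(-12 - 6) = (5 + 30)*(-18) = 35*(-18) = -630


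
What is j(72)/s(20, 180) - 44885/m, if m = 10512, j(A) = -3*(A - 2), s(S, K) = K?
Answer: -57149/10512 ≈ -5.4365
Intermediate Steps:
j(A) = 6 - 3*A (j(A) = -3*(-2 + A) = 6 - 3*A)
j(72)/s(20, 180) - 44885/m = (6 - 3*72)/180 - 44885/10512 = (6 - 216)*(1/180) - 44885*1/10512 = -210*1/180 - 44885/10512 = -7/6 - 44885/10512 = -57149/10512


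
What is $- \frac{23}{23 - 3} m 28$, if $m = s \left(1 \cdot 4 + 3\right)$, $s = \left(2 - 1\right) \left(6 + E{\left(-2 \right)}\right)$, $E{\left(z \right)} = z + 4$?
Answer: $- \frac{9016}{5} \approx -1803.2$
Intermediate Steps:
$E{\left(z \right)} = 4 + z$
$s = 8$ ($s = \left(2 - 1\right) \left(6 + \left(4 - 2\right)\right) = 1 \left(6 + 2\right) = 1 \cdot 8 = 8$)
$m = 56$ ($m = 8 \left(1 \cdot 4 + 3\right) = 8 \left(4 + 3\right) = 8 \cdot 7 = 56$)
$- \frac{23}{23 - 3} m 28 = - \frac{23}{23 - 3} \cdot 56 \cdot 28 = - \frac{23}{20} \cdot 56 \cdot 28 = \left(-23\right) \frac{1}{20} \cdot 56 \cdot 28 = \left(- \frac{23}{20}\right) 56 \cdot 28 = \left(- \frac{322}{5}\right) 28 = - \frac{9016}{5}$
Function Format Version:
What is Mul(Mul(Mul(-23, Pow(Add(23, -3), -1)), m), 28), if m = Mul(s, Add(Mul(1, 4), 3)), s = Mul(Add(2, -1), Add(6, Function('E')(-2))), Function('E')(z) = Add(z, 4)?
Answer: Rational(-9016, 5) ≈ -1803.2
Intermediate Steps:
Function('E')(z) = Add(4, z)
s = 8 (s = Mul(Add(2, -1), Add(6, Add(4, -2))) = Mul(1, Add(6, 2)) = Mul(1, 8) = 8)
m = 56 (m = Mul(8, Add(Mul(1, 4), 3)) = Mul(8, Add(4, 3)) = Mul(8, 7) = 56)
Mul(Mul(Mul(-23, Pow(Add(23, -3), -1)), m), 28) = Mul(Mul(Mul(-23, Pow(Add(23, -3), -1)), 56), 28) = Mul(Mul(Mul(-23, Pow(20, -1)), 56), 28) = Mul(Mul(Mul(-23, Rational(1, 20)), 56), 28) = Mul(Mul(Rational(-23, 20), 56), 28) = Mul(Rational(-322, 5), 28) = Rational(-9016, 5)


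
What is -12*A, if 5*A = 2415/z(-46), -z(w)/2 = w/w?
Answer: 2898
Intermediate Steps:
z(w) = -2 (z(w) = -2*w/w = -2*1 = -2)
A = -483/2 (A = (2415/(-2))/5 = (2415*(-1/2))/5 = (1/5)*(-2415/2) = -483/2 ≈ -241.50)
-12*A = -12*(-483/2) = 2898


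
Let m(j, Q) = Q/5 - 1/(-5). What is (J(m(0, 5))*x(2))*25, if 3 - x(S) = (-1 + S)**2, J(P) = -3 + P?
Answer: -90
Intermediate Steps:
m(j, Q) = 1/5 + Q/5 (m(j, Q) = Q*(1/5) - 1*(-1/5) = Q/5 + 1/5 = 1/5 + Q/5)
x(S) = 3 - (-1 + S)**2
(J(m(0, 5))*x(2))*25 = ((-3 + (1/5 + (1/5)*5))*(3 - (-1 + 2)**2))*25 = ((-3 + (1/5 + 1))*(3 - 1*1**2))*25 = ((-3 + 6/5)*(3 - 1*1))*25 = -9*(3 - 1)/5*25 = -9/5*2*25 = -18/5*25 = -90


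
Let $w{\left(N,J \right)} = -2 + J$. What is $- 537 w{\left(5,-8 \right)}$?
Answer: $5370$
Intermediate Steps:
$- 537 w{\left(5,-8 \right)} = - 537 \left(-2 - 8\right) = \left(-537\right) \left(-10\right) = 5370$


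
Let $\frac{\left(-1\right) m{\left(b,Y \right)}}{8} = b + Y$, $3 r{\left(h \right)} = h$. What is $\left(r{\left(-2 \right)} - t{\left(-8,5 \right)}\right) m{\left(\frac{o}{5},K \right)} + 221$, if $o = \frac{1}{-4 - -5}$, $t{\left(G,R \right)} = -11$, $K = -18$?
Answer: $\frac{25387}{15} \approx 1692.5$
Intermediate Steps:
$r{\left(h \right)} = \frac{h}{3}$
$o = 1$ ($o = \frac{1}{-4 + 5} = 1^{-1} = 1$)
$m{\left(b,Y \right)} = - 8 Y - 8 b$ ($m{\left(b,Y \right)} = - 8 \left(b + Y\right) = - 8 \left(Y + b\right) = - 8 Y - 8 b$)
$\left(r{\left(-2 \right)} - t{\left(-8,5 \right)}\right) m{\left(\frac{o}{5},K \right)} + 221 = \left(\frac{1}{3} \left(-2\right) - -11\right) \left(\left(-8\right) \left(-18\right) - 8 \cdot 1 \cdot \frac{1}{5}\right) + 221 = \left(- \frac{2}{3} + 11\right) \left(144 - 8 \cdot 1 \cdot \frac{1}{5}\right) + 221 = \frac{31 \left(144 - \frac{8}{5}\right)}{3} + 221 = \frac{31}{3} \cdot \frac{712}{5} + 221 = \frac{22072}{15} + 221 = \frac{25387}{15}$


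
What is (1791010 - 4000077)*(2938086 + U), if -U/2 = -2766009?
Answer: -18711027232968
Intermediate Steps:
U = 5532018 (U = -2*(-2766009) = 5532018)
(1791010 - 4000077)*(2938086 + U) = (1791010 - 4000077)*(2938086 + 5532018) = -2209067*8470104 = -18711027232968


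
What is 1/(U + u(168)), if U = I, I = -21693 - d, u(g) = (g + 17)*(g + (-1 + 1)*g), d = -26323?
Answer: 1/35710 ≈ 2.8003e-5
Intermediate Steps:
u(g) = g*(17 + g) (u(g) = (17 + g)*(g + 0*g) = (17 + g)*(g + 0) = (17 + g)*g = g*(17 + g))
I = 4630 (I = -21693 - 1*(-26323) = -21693 + 26323 = 4630)
U = 4630
1/(U + u(168)) = 1/(4630 + 168*(17 + 168)) = 1/(4630 + 168*185) = 1/(4630 + 31080) = 1/35710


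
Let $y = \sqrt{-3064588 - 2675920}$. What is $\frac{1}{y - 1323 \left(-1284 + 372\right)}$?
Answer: $- \frac{i}{- 1206576 i + 2 \sqrt{1435127}} \approx 8.2879 \cdot 10^{-7} - 1.6458 \cdot 10^{-9} i$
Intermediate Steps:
$y = 2 i \sqrt{1435127}$ ($y = \sqrt{-5740508} = 2 i \sqrt{1435127} \approx 2395.9 i$)
$\frac{1}{y - 1323 \left(-1284 + 372\right)} = \frac{1}{2 i \sqrt{1435127} - 1323 \left(-1284 + 372\right)} = \frac{1}{2 i \sqrt{1435127} - -1206576} = \frac{1}{2 i \sqrt{1435127} + 1206576} = \frac{1}{1206576 + 2 i \sqrt{1435127}}$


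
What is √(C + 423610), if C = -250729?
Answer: 3*√19209 ≈ 415.79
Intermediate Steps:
√(C + 423610) = √(-250729 + 423610) = √172881 = 3*√19209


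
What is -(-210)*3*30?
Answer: 18900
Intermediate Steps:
-(-210)*3*30 = -15*(-42)*30 = 630*30 = 18900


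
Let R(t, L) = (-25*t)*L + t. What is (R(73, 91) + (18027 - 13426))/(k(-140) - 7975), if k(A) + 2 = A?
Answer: 161401/8117 ≈ 19.884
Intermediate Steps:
k(A) = -2 + A
R(t, L) = t - 25*L*t (R(t, L) = -25*L*t + t = t - 25*L*t)
(R(73, 91) + (18027 - 13426))/(k(-140) - 7975) = (73*(1 - 25*91) + (18027 - 13426))/((-2 - 140) - 7975) = (73*(1 - 2275) + 4601)/(-142 - 7975) = (73*(-2274) + 4601)/(-8117) = (-166002 + 4601)*(-1/8117) = -161401*(-1/8117) = 161401/8117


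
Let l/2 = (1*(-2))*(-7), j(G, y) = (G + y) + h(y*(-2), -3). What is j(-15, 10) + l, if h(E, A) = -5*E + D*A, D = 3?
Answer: 114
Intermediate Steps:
h(E, A) = -5*E + 3*A
j(G, y) = -9 + G + 11*y (j(G, y) = (G + y) + (-5*y*(-2) + 3*(-3)) = (G + y) + (-(-10)*y - 9) = (G + y) + (10*y - 9) = (G + y) + (-9 + 10*y) = -9 + G + 11*y)
l = 28 (l = 2*((1*(-2))*(-7)) = 2*(-2*(-7)) = 2*14 = 28)
j(-15, 10) + l = (-9 - 15 + 11*10) + 28 = (-9 - 15 + 110) + 28 = 86 + 28 = 114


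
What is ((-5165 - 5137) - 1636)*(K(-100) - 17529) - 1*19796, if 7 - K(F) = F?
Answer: 207964040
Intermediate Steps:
K(F) = 7 - F
((-5165 - 5137) - 1636)*(K(-100) - 17529) - 1*19796 = ((-5165 - 5137) - 1636)*((7 - 1*(-100)) - 17529) - 1*19796 = (-10302 - 1636)*((7 + 100) - 17529) - 19796 = -11938*(107 - 17529) - 19796 = -11938*(-17422) - 19796 = 207983836 - 19796 = 207964040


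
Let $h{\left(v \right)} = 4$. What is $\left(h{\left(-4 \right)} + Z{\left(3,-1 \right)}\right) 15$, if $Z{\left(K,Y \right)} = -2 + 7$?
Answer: $135$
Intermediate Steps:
$Z{\left(K,Y \right)} = 5$
$\left(h{\left(-4 \right)} + Z{\left(3,-1 \right)}\right) 15 = \left(4 + 5\right) 15 = 9 \cdot 15 = 135$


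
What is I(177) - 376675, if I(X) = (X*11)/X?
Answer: -376664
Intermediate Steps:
I(X) = 11 (I(X) = (11*X)/X = 11)
I(177) - 376675 = 11 - 376675 = -376664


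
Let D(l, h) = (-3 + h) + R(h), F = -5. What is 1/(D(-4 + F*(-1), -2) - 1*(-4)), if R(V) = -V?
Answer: 1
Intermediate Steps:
D(l, h) = -3 (D(l, h) = (-3 + h) - h = -3)
1/(D(-4 + F*(-1), -2) - 1*(-4)) = 1/(-3 - 1*(-4)) = 1/(-3 + 4) = 1/1 = 1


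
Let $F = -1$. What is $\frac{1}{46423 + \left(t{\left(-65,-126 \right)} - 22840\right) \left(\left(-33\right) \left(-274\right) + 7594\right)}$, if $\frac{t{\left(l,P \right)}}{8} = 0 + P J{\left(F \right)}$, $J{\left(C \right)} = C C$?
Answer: $- \frac{1}{396688905} \approx -2.5209 \cdot 10^{-9}$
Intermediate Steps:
$J{\left(C \right)} = C^{2}$
$t{\left(l,P \right)} = 8 P$ ($t{\left(l,P \right)} = 8 \left(0 + P \left(-1\right)^{2}\right) = 8 \left(0 + P 1\right) = 8 \left(0 + P\right) = 8 P$)
$\frac{1}{46423 + \left(t{\left(-65,-126 \right)} - 22840\right) \left(\left(-33\right) \left(-274\right) + 7594\right)} = \frac{1}{46423 + \left(8 \left(-126\right) - 22840\right) \left(\left(-33\right) \left(-274\right) + 7594\right)} = \frac{1}{46423 + \left(-1008 - 22840\right) \left(9042 + 7594\right)} = \frac{1}{46423 - 396735328} = \frac{1}{-396688905} = - \frac{1}{396688905}$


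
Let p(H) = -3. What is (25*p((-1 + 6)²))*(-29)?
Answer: 2175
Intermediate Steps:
(25*p((-1 + 6)²))*(-29) = (25*(-3))*(-29) = -75*(-29) = 2175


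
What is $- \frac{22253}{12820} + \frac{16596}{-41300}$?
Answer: $- \frac{56590481}{26473300} \approx -2.1376$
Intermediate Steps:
$- \frac{22253}{12820} + \frac{16596}{-41300} = \left(-22253\right) \frac{1}{12820} + 16596 \left(- \frac{1}{41300}\right) = - \frac{22253}{12820} - \frac{4149}{10325} = - \frac{56590481}{26473300}$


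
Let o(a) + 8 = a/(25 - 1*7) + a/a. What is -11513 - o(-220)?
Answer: -103444/9 ≈ -11494.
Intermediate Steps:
o(a) = -7 + a/18 (o(a) = -8 + (a/(25 - 1*7) + a/a) = -8 + (a/(25 - 7) + 1) = -8 + (a/18 + 1) = -8 + (1 + a/18) = -7 + a/18)
-11513 - o(-220) = -11513 - (-7 + (1/18)*(-220)) = -11513 - (-7 - 110/9) = -11513 - 1*(-173/9) = -11513 + 173/9 = -103444/9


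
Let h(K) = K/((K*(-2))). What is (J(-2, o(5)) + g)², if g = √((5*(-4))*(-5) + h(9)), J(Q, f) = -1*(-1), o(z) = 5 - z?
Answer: 201/2 + √398 ≈ 120.45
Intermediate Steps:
h(K) = -½ (h(K) = K/((-2*K)) = K*(-1/(2*K)) = -½)
J(Q, f) = 1
g = √398/2 (g = √((5*(-4))*(-5) - ½) = √(-20*(-5) - ½) = √(100 - ½) = √(199/2) = √398/2 ≈ 9.9750)
(J(-2, o(5)) + g)² = (1 + √398/2)²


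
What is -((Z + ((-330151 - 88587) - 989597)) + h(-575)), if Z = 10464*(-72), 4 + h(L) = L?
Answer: 2162322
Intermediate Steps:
h(L) = -4 + L
Z = -753408
-((Z + ((-330151 - 88587) - 989597)) + h(-575)) = -((-753408 + ((-330151 - 88587) - 989597)) + (-4 - 575)) = -((-753408 + (-418738 - 989597)) - 579) = -((-753408 - 1408335) - 579) = -(-2161743 - 579) = -1*(-2162322) = 2162322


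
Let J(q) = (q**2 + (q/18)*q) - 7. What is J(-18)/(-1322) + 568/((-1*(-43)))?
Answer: 736491/56846 ≈ 12.956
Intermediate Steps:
J(q) = -7 + 19*q**2/18 (J(q) = (q**2 + (q*(1/18))*q) - 7 = (q**2 + (q/18)*q) - 7 = (q**2 + q**2/18) - 7 = 19*q**2/18 - 7 = -7 + 19*q**2/18)
J(-18)/(-1322) + 568/((-1*(-43))) = (-7 + (19/18)*(-18)**2)/(-1322) + 568/((-1*(-43))) = (-7 + (19/18)*324)*(-1/1322) + 568/43 = (-7 + 342)*(-1/1322) + 568*(1/43) = 335*(-1/1322) + 568/43 = -335/1322 + 568/43 = 736491/56846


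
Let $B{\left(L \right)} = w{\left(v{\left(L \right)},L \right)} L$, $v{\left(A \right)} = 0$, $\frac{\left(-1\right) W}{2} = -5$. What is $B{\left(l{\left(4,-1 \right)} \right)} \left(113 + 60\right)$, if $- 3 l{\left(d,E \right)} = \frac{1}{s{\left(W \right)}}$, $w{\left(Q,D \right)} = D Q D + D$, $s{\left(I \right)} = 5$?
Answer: $\frac{173}{225} \approx 0.76889$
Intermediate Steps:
$W = 10$ ($W = \left(-2\right) \left(-5\right) = 10$)
$w{\left(Q,D \right)} = D + Q D^{2}$ ($w{\left(Q,D \right)} = Q D^{2} + D = D + Q D^{2}$)
$l{\left(d,E \right)} = - \frac{1}{15}$ ($l{\left(d,E \right)} = - \frac{1}{3 \cdot 5} = \left(- \frac{1}{3}\right) \frac{1}{5} = - \frac{1}{15}$)
$B{\left(L \right)} = L^{2}$ ($B{\left(L \right)} = L \left(1 + L 0\right) L = L \left(1 + 0\right) L = L 1 L = L L = L^{2}$)
$B{\left(l{\left(4,-1 \right)} \right)} \left(113 + 60\right) = \left(- \frac{1}{15}\right)^{2} \left(113 + 60\right) = \frac{1}{225} \cdot 173 = \frac{173}{225}$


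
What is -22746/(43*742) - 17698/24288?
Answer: -279281809/193733232 ≈ -1.4416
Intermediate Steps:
-22746/(43*742) - 17698/24288 = -22746/31906 - 17698*1/24288 = -22746*1/31906 - 8849/12144 = -11373/15953 - 8849/12144 = -279281809/193733232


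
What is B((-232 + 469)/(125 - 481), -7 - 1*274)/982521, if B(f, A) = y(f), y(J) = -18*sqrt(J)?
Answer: -I*sqrt(21093)/9716041 ≈ -1.4948e-5*I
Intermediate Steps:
B(f, A) = -18*sqrt(f)
B((-232 + 469)/(125 - 481), -7 - 1*274)/982521 = -18*sqrt(-232 + 469)*(I*sqrt(89)/178)/982521 = -18*sqrt(237)*(I*sqrt(89)/178)*(1/982521) = -18*I*sqrt(21093)/178*(1/982521) = -9*I*sqrt(21093)/89*(1/982521) = -I*sqrt(21093)/9716041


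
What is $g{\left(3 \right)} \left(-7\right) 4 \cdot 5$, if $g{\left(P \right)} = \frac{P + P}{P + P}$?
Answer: $-140$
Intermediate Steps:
$g{\left(P \right)} = 1$ ($g{\left(P \right)} = \frac{2 P}{2 P} = 2 P \frac{1}{2 P} = 1$)
$g{\left(3 \right)} \left(-7\right) 4 \cdot 5 = 1 \left(-7\right) 4 \cdot 5 = 1 \left(\left(-28\right) 5\right) = 1 \left(-140\right) = -140$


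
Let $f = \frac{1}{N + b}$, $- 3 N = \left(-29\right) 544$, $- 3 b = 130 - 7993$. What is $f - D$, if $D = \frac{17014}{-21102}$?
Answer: $\frac{201128626}{249415089} \approx 0.8064$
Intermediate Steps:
$b = 2621$ ($b = - \frac{130 - 7993}{3} = \left(- \frac{1}{3}\right) \left(-7863\right) = 2621$)
$N = \frac{15776}{3}$ ($N = - \frac{\left(-29\right) 544}{3} = \left(- \frac{1}{3}\right) \left(-15776\right) = \frac{15776}{3} \approx 5258.7$)
$D = - \frac{8507}{10551}$ ($D = 17014 \left(- \frac{1}{21102}\right) = - \frac{8507}{10551} \approx -0.80627$)
$f = \frac{3}{23639}$ ($f = \frac{1}{\frac{15776}{3} + 2621} = \frac{1}{\frac{23639}{3}} = \frac{3}{23639} \approx 0.00012691$)
$f - D = \frac{3}{23639} - - \frac{8507}{10551} = \frac{3}{23639} + \frac{8507}{10551} = \frac{201128626}{249415089}$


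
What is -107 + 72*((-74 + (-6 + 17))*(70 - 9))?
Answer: -276803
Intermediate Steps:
-107 + 72*((-74 + (-6 + 17))*(70 - 9)) = -107 + 72*((-74 + 11)*61) = -107 + 72*(-63*61) = -107 + 72*(-3843) = -107 - 276696 = -276803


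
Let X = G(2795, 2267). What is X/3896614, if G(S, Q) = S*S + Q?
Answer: 3907146/1948307 ≈ 2.0054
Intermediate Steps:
G(S, Q) = Q + S² (G(S, Q) = S² + Q = Q + S²)
X = 7814292 (X = 2267 + 2795² = 2267 + 7812025 = 7814292)
X/3896614 = 7814292/3896614 = 7814292*(1/3896614) = 3907146/1948307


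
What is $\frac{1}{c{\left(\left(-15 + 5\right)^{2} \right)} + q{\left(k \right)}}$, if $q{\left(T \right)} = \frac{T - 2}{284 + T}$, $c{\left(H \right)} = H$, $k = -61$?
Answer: $\frac{223}{22237} \approx 0.010028$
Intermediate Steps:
$q{\left(T \right)} = \frac{-2 + T}{284 + T}$
$\frac{1}{c{\left(\left(-15 + 5\right)^{2} \right)} + q{\left(k \right)}} = \frac{1}{\left(-15 + 5\right)^{2} + \frac{-2 - 61}{284 - 61}} = \frac{1}{\left(-10\right)^{2} + \frac{1}{223} \left(-63\right)} = \frac{1}{100 + \frac{1}{223} \left(-63\right)} = \frac{1}{100 - \frac{63}{223}} = \frac{1}{\frac{22237}{223}} = \frac{223}{22237}$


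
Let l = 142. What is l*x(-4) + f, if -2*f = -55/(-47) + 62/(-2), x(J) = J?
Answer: -25995/47 ≈ -553.08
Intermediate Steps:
f = 701/47 (f = -(-55/(-47) + 62/(-2))/2 = -(-55*(-1/47) + 62*(-½))/2 = -(55/47 - 31)/2 = -½*(-1402/47) = 701/47 ≈ 14.915)
l*x(-4) + f = 142*(-4) + 701/47 = -568 + 701/47 = -25995/47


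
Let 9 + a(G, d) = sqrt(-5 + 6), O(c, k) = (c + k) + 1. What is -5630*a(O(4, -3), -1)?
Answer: 45040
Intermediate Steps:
O(c, k) = 1 + c + k
a(G, d) = -8 (a(G, d) = -9 + sqrt(-5 + 6) = -9 + sqrt(1) = -9 + 1 = -8)
-5630*a(O(4, -3), -1) = -5630*(-8) = 45040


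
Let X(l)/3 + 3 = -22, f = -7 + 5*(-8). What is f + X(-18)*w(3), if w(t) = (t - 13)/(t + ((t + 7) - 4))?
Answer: 109/3 ≈ 36.333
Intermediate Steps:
f = -47 (f = -7 - 40 = -47)
X(l) = -75 (X(l) = -9 + 3*(-22) = -9 - 66 = -75)
w(t) = (-13 + t)/(3 + 2*t) (w(t) = (-13 + t)/(t + ((7 + t) - 4)) = (-13 + t)/(t + (3 + t)) = (-13 + t)/(3 + 2*t))
f + X(-18)*w(3) = -47 - 75*(-13 + 3)/(3 + 2*3) = -47 - 75*(-10)/(3 + 6) = -47 - 75*(-10)/9 = -47 - 25*(-10)/3 = -47 - 75*(-10/9) = -47 + 250/3 = 109/3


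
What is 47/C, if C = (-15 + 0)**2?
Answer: 47/225 ≈ 0.20889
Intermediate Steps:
C = 225 (C = (-15)**2 = 225)
47/C = 47/225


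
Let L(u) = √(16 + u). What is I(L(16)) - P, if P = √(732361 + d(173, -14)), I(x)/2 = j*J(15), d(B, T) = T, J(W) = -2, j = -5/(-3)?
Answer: -20/3 - √732347 ≈ -862.44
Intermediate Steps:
j = 5/3 (j = -5*(-⅓) = 5/3 ≈ 1.6667)
I(x) = -20/3 (I(x) = 2*((5/3)*(-2)) = 2*(-10/3) = -20/3)
P = √732347 (P = √(732361 - 14) = √732347 ≈ 855.77)
I(L(16)) - P = -20/3 - √732347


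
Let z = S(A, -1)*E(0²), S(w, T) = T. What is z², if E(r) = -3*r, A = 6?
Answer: 0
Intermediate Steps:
z = 0 (z = -(-3)*0² = -(-3)*0 = -1*0 = 0)
z² = 0² = 0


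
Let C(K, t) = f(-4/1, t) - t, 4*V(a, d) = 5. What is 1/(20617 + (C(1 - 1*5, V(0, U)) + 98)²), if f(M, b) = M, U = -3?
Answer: 16/467513 ≈ 3.4224e-5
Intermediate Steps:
V(a, d) = 5/4 (V(a, d) = (¼)*5 = 5/4)
C(K, t) = -4 - t (C(K, t) = -4/1 - t = -4*1 - t = -4 - t)
1/(20617 + (C(1 - 1*5, V(0, U)) + 98)²) = 1/(20617 + ((-4 - 1*5/4) + 98)²) = 1/(20617 + ((-4 - 5/4) + 98)²) = 1/(20617 + (-21/4 + 98)²) = 1/(20617 + (371/4)²) = 1/(20617 + 137641/16) = 1/(467513/16) = 16/467513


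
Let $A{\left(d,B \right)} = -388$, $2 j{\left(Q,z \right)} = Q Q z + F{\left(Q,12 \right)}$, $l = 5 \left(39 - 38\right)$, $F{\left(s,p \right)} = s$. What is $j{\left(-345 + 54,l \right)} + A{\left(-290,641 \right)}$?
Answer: $211169$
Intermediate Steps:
$l = 5$ ($l = 5 \left(39 - 38\right) = 5 \cdot 1 = 5$)
$j{\left(Q,z \right)} = \frac{Q}{2} + \frac{z Q^{2}}{2}$ ($j{\left(Q,z \right)} = \frac{Q Q z + Q}{2} = \frac{Q^{2} z + Q}{2} = \frac{z Q^{2} + Q}{2} = \frac{Q + z Q^{2}}{2} = \frac{Q}{2} + \frac{z Q^{2}}{2}$)
$j{\left(-345 + 54,l \right)} + A{\left(-290,641 \right)} = \frac{\left(-345 + 54\right) \left(1 + \left(-345 + 54\right) 5\right)}{2} - 388 = \frac{1}{2} \left(-291\right) \left(1 - 1455\right) - 388 = \frac{1}{2} \left(-291\right) \left(-1454\right) - 388 = 211557 - 388 = 211169$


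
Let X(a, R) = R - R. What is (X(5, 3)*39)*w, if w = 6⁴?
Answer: 0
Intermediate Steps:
w = 1296
X(a, R) = 0
(X(5, 3)*39)*w = (0*39)*1296 = 0*1296 = 0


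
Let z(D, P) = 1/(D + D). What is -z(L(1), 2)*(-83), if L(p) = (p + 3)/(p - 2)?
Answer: -83/8 ≈ -10.375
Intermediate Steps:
L(p) = (3 + p)/(-2 + p)
z(D, P) = 1/(2*D)
-z(L(1), 2)*(-83) = -1/(2*(((3 + 1)/(-2 + 1))))*(-83) = -1/(2*((4/(-1))))*(-83) = -1/(2*((-1*4)))*(-83) = -(1/2)/(-4)*(-83) = -(1/2)*(-1/4)*(-83) = -(-1)*(-83)/8 = -1*83/8 = -83/8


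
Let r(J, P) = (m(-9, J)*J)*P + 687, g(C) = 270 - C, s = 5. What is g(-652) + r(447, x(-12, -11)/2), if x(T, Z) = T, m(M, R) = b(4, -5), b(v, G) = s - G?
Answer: -25211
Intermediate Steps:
b(v, G) = 5 - G
m(M, R) = 10 (m(M, R) = 5 - 1*(-5) = 5 + 5 = 10)
r(J, P) = 687 + 10*J*P (r(J, P) = (10*J)*P + 687 = 10*J*P + 687 = 687 + 10*J*P)
g(-652) + r(447, x(-12, -11)/2) = (270 - 1*(-652)) + (687 + 10*447*(-12/2)) = (270 + 652) + (687 + 10*447*(-12*1/2)) = 922 + (687 + 10*447*(-6)) = 922 + (687 - 26820) = 922 - 26133 = -25211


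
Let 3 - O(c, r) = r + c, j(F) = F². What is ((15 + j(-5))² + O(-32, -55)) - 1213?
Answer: 477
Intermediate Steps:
O(c, r) = 3 - c - r (O(c, r) = 3 - (r + c) = 3 - (c + r) = 3 + (-c - r) = 3 - c - r)
((15 + j(-5))² + O(-32, -55)) - 1213 = ((15 + (-5)²)² + (3 - 1*(-32) - 1*(-55))) - 1213 = ((15 + 25)² + (3 + 32 + 55)) - 1213 = (40² + 90) - 1213 = (1600 + 90) - 1213 = 1690 - 1213 = 477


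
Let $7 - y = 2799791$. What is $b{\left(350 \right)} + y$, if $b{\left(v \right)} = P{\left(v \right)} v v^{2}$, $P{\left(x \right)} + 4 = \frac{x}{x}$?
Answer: $-131424784$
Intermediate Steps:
$y = -2799784$ ($y = 7 - 2799791 = -2799784$)
$P{\left(x \right)} = -3$ ($P{\left(x \right)} = -4 + \frac{x}{x} = -4 + 1 = -3$)
$b{\left(v \right)} = - 3 v^{3}$ ($b{\left(v \right)} = - 3 v v^{2} = - 3 v^{3}$)
$b{\left(350 \right)} + y = - 3 \cdot 350^{3} - 2799784 = \left(-3\right) 42875000 - 2799784 = -128625000 - 2799784 = -131424784$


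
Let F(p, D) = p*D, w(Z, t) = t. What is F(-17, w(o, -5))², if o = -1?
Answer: 7225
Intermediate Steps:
F(p, D) = D*p
F(-17, w(o, -5))² = (-5*(-17))² = 85² = 7225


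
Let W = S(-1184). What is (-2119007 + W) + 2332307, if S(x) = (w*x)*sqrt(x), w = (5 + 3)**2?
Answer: 213300 - 303104*I*sqrt(74) ≈ 2.133e+5 - 2.6074e+6*I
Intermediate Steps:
w = 64 (w = 8**2 = 64)
S(x) = 64*x**(3/2) (S(x) = (64*x)*sqrt(x) = 64*x**(3/2))
W = -303104*I*sqrt(74) (W = 64*(-1184)**(3/2) = 64*(-4736*I*sqrt(74)) = -303104*I*sqrt(74) ≈ -2.6074e+6*I)
(-2119007 + W) + 2332307 = (-2119007 - 303104*I*sqrt(74)) + 2332307 = 213300 - 303104*I*sqrt(74)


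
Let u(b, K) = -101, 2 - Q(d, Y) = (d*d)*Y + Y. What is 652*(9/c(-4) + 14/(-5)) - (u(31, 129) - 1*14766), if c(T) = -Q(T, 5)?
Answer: 5441521/415 ≈ 13112.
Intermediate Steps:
Q(d, Y) = 2 - Y - Y*d**2 (Q(d, Y) = 2 - ((d*d)*Y + Y) = 2 - (d**2*Y + Y) = 2 - (Y*d**2 + Y) = 2 - (Y + Y*d**2) = 2 + (-Y - Y*d**2) = 2 - Y - Y*d**2)
c(T) = 3 + 5*T**2 (c(T) = -(2 - 1*5 - 1*5*T**2) = -(2 - 5 - 5*T**2) = -(-3 - 5*T**2) = 3 + 5*T**2)
652*(9/c(-4) + 14/(-5)) - (u(31, 129) - 1*14766) = 652*(9/(3 + 5*(-4)**2) + 14/(-5)) - (-101 - 1*14766) = 652*(9/(3 + 5*16) + 14*(-1/5)) - (-101 - 14766) = 652*(9/(3 + 80) - 14/5) - 1*(-14867) = 652*(9/83 - 14/5) + 14867 = 652*(-1117/415) + 14867 = -728284/415 + 14867 = 5441521/415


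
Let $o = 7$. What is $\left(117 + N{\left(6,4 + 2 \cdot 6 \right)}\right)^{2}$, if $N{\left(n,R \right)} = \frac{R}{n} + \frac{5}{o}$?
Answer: $\frac{6390784}{441} \approx 14492.0$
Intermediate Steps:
$N{\left(n,R \right)} = \frac{5}{7} + \frac{R}{n}$ ($N{\left(n,R \right)} = \frac{R}{n} + \frac{5}{7} = \frac{5}{7} + \frac{R}{n}$)
$\left(117 + N{\left(6,4 + 2 \cdot 6 \right)}\right)^{2} = \left(117 + \left(\frac{5}{7} + \frac{4 + 2 \cdot 6}{6}\right)\right)^{2} = \left(117 + \left(\frac{5}{7} + \left(4 + 12\right) \frac{1}{6}\right)\right)^{2} = \left(117 + \left(\frac{5}{7} + 16 \cdot \frac{1}{6}\right)\right)^{2} = \left(117 + \left(\frac{5}{7} + \frac{8}{3}\right)\right)^{2} = \left(117 + \frac{71}{21}\right)^{2} = \left(\frac{2528}{21}\right)^{2} = \frac{6390784}{441}$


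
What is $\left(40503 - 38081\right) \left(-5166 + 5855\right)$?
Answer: $1668758$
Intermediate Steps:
$\left(40503 - 38081\right) \left(-5166 + 5855\right) = 2422 \cdot 689 = 1668758$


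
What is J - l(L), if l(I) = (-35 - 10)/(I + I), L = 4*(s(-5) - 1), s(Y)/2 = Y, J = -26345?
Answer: -2318405/88 ≈ -26346.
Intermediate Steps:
s(Y) = 2*Y
L = -44 (L = 4*(2*(-5) - 1) = 4*(-10 - 1) = 4*(-11) = -44)
l(I) = -45/(2*I) (l(I) = -45*1/(2*I) = -45/(2*I))
J - l(L) = -26345 - (-45)/(2*(-44)) = -26345 - (-45)*(-1)/(2*44) = -26345 - 1*45/88 = -26345 - 45/88 = -2318405/88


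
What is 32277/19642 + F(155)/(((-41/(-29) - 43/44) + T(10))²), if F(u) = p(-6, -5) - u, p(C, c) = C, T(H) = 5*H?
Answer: 18362393364523/11621956597894 ≈ 1.5800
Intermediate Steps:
F(u) = -6 - u
32277/19642 + F(155)/(((-41/(-29) - 43/44) + T(10))²) = 32277/19642 + (-6 - 1*155)/(((-41/(-29) - 43/44) + 5*10)²) = 32277*(1/19642) + (-6 - 155)/(((-41*(-1/29) - 43*1/44) + 50)²) = 4611/2806 - 161/((41/29 - 43/44) + 50)² = 4611/2806 - 161/(557/1276 + 50)² = 4611/2806 - 161/((64357/1276)²) = 4611/2806 - 161/4141823449/1628176 = 4611/2806 - 161*1628176/4141823449 = 4611/2806 - 262136336/4141823449 = 18362393364523/11621956597894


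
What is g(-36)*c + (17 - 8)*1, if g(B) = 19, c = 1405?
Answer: 26704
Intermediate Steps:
g(-36)*c + (17 - 8)*1 = 19*1405 + (17 - 8)*1 = 26695 + 9*1 = 26695 + 9 = 26704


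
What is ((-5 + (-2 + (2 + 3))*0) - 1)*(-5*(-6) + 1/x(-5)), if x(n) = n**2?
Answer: -4506/25 ≈ -180.24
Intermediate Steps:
((-5 + (-2 + (2 + 3))*0) - 1)*(-5*(-6) + 1/x(-5)) = ((-5 + (-2 + (2 + 3))*0) - 1)*(-5*(-6) + 1/((-5)**2)) = ((-5 + (-2 + 5)*0) - 1)*(30 + 1/25) = ((-5 + 3*0) - 1)*(30 + 1/25) = ((-5 + 0) - 1)*(751/25) = (-5 - 1)*(751/25) = -6*751/25 = -4506/25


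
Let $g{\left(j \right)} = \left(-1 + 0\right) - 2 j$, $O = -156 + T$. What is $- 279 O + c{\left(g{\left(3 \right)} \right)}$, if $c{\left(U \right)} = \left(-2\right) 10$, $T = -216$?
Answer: $103768$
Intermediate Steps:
$O = -372$ ($O = -156 - 216 = -372$)
$g{\left(j \right)} = -1 - 2 j$
$c{\left(U \right)} = -20$
$- 279 O + c{\left(g{\left(3 \right)} \right)} = \left(-279\right) \left(-372\right) - 20 = 103788 - 20 = 103768$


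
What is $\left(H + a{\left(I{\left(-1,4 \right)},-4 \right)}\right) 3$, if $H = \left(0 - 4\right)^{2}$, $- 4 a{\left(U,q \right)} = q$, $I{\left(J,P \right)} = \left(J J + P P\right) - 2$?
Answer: $51$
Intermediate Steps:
$I{\left(J,P \right)} = -2 + J^{2} + P^{2}$ ($I{\left(J,P \right)} = \left(J^{2} + P^{2}\right) - 2 = -2 + J^{2} + P^{2}$)
$a{\left(U,q \right)} = - \frac{q}{4}$
$H = 16$ ($H = \left(-4\right)^{2} = 16$)
$\left(H + a{\left(I{\left(-1,4 \right)},-4 \right)}\right) 3 = \left(16 - -1\right) 3 = \left(16 + 1\right) 3 = 17 \cdot 3 = 51$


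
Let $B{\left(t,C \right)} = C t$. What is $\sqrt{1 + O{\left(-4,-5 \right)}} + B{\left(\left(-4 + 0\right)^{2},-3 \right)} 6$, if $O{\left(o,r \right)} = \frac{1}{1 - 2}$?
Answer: $-288$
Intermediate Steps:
$O{\left(o,r \right)} = -1$ ($O{\left(o,r \right)} = \frac{1}{-1} = -1$)
$\sqrt{1 + O{\left(-4,-5 \right)}} + B{\left(\left(-4 + 0\right)^{2},-3 \right)} 6 = \sqrt{1 - 1} + - 3 \left(-4 + 0\right)^{2} \cdot 6 = \sqrt{0} + - 3 \left(-4\right)^{2} \cdot 6 = 0 + \left(-3\right) 16 \cdot 6 = 0 - 288 = -288$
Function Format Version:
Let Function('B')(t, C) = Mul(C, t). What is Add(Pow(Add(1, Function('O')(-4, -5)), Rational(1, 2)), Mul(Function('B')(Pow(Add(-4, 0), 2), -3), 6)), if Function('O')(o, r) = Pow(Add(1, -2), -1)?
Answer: -288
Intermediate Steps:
Function('O')(o, r) = -1 (Function('O')(o, r) = Pow(-1, -1) = -1)
Add(Pow(Add(1, Function('O')(-4, -5)), Rational(1, 2)), Mul(Function('B')(Pow(Add(-4, 0), 2), -3), 6)) = Add(Pow(Add(1, -1), Rational(1, 2)), Mul(Mul(-3, Pow(Add(-4, 0), 2)), 6)) = Add(Pow(0, Rational(1, 2)), Mul(Mul(-3, Pow(-4, 2)), 6)) = Add(0, Mul(Mul(-3, 16), 6)) = Add(0, Mul(-48, 6)) = Add(0, -288) = -288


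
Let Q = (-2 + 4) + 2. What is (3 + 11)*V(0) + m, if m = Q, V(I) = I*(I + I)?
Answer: 4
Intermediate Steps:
V(I) = 2*I² (V(I) = I*(2*I) = 2*I²)
Q = 4 (Q = 2 + 2 = 4)
m = 4
(3 + 11)*V(0) + m = (3 + 11)*(2*0²) + 4 = 14*(2*0) + 4 = 14*0 + 4 = 0 + 4 = 4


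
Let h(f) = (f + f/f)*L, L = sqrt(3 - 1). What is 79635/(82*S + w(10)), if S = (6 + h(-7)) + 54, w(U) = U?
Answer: 196300275/11910386 + 9795105*sqrt(2)/5955193 ≈ 18.808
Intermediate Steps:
L = sqrt(2) ≈ 1.4142
h(f) = sqrt(2)*(1 + f) (h(f) = (f + f/f)*sqrt(2) = (f + 1)*sqrt(2) = (1 + f)*sqrt(2) = sqrt(2)*(1 + f))
S = 60 - 6*sqrt(2) (S = (6 + sqrt(2)*(1 - 7)) + 54 = (6 + sqrt(2)*(-6)) + 54 = (6 - 6*sqrt(2)) + 54 = 60 - 6*sqrt(2) ≈ 51.515)
79635/(82*S + w(10)) = 79635/(82*(60 - 6*sqrt(2)) + 10) = 79635/((4920 - 492*sqrt(2)) + 10) = 79635/(4930 - 492*sqrt(2))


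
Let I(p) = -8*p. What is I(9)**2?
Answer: 5184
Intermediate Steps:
I(9)**2 = (-8*9)**2 = (-72)**2 = 5184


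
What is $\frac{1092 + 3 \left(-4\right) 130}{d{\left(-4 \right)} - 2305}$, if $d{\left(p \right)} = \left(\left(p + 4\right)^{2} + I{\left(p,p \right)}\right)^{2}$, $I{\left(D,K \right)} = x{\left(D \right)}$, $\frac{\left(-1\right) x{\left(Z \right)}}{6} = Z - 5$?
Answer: $- \frac{36}{47} \approx -0.76596$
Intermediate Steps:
$x{\left(Z \right)} = 30 - 6 Z$ ($x{\left(Z \right)} = - 6 \left(Z - 5\right) = - 6 \left(-5 + Z\right) = 30 - 6 Z$)
$I{\left(D,K \right)} = 30 - 6 D$
$d{\left(p \right)} = \left(30 + \left(4 + p\right)^{2} - 6 p\right)^{2}$ ($d{\left(p \right)} = \left(\left(p + 4\right)^{2} - \left(-30 + 6 p\right)\right)^{2} = \left(\left(4 + p\right)^{2} - \left(-30 + 6 p\right)\right)^{2} = \left(30 + \left(4 + p\right)^{2} - 6 p\right)^{2}$)
$\frac{1092 + 3 \left(-4\right) 130}{d{\left(-4 \right)} - 2305} = \frac{1092 + 3 \left(-4\right) 130}{\left(30 + \left(4 - 4\right)^{2} - -24\right)^{2} - 2305} = \frac{1092 - 1560}{\left(30 + 0^{2} + 24\right)^{2} - 2305} = \frac{1092 - 1560}{\left(30 + 0 + 24\right)^{2} - 2305} = - \frac{468}{54^{2} - 2305} = - \frac{468}{2916 - 2305} = - \frac{468}{611} = \left(-468\right) \frac{1}{611} = - \frac{36}{47}$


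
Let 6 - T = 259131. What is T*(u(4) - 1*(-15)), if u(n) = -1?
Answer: -3627750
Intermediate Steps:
T = -259125 (T = 6 - 1*259131 = 6 - 259131 = -259125)
T*(u(4) - 1*(-15)) = -259125*(-1 - 1*(-15)) = -259125*(-1 + 15) = -259125*14 = -3627750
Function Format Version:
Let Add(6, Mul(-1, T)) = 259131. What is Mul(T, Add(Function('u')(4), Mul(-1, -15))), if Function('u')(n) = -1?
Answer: -3627750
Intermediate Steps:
T = -259125 (T = Add(6, Mul(-1, 259131)) = Add(6, -259131) = -259125)
Mul(T, Add(Function('u')(4), Mul(-1, -15))) = Mul(-259125, Add(-1, Mul(-1, -15))) = Mul(-259125, Add(-1, 15)) = Mul(-259125, 14) = -3627750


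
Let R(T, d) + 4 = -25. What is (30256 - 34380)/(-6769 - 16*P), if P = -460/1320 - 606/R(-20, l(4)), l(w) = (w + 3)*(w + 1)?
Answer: 3946668/6792565 ≈ 0.58103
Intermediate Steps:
l(w) = (1 + w)*(3 + w) (l(w) = (3 + w)*(1 + w) = (1 + w)*(3 + w))
R(T, d) = -29 (R(T, d) = -4 - 25 = -29)
P = 39329/1914 (P = -460/1320 - 606/(-29) = -460*1/1320 - 606*(-1/29) = -23/66 + 606/29 = 39329/1914 ≈ 20.548)
(30256 - 34380)/(-6769 - 16*P) = (30256 - 34380)/(-6769 - 16*39329/1914) = -4124/(-6769 - 314632/957) = -4124/(-6792565/957) = -4124*(-957/6792565) = 3946668/6792565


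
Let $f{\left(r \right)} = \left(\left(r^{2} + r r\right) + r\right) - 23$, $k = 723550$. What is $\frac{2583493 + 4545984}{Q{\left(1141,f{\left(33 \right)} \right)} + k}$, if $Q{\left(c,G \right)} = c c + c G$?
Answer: $\frac{7129477}{4521939} \approx 1.5766$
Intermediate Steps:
$f{\left(r \right)} = -23 + r + 2 r^{2}$ ($f{\left(r \right)} = \left(\left(r^{2} + r^{2}\right) + r\right) - 23 = \left(2 r^{2} + r\right) - 23 = \left(r + 2 r^{2}\right) - 23 = -23 + r + 2 r^{2}$)
$Q{\left(c,G \right)} = c^{2} + G c$
$\frac{2583493 + 4545984}{Q{\left(1141,f{\left(33 \right)} \right)} + k} = \frac{2583493 + 4545984}{1141 \left(\left(-23 + 33 + 2 \cdot 33^{2}\right) + 1141\right) + 723550} = \frac{7129477}{1141 \left(\left(-23 + 33 + 2 \cdot 1089\right) + 1141\right) + 723550} = \frac{7129477}{1141 \left(\left(-23 + 33 + 2178\right) + 1141\right) + 723550} = \frac{7129477}{1141 \left(2188 + 1141\right) + 723550} = \frac{7129477}{1141 \cdot 3329 + 723550} = \frac{7129477}{3798389 + 723550} = \frac{7129477}{4521939}$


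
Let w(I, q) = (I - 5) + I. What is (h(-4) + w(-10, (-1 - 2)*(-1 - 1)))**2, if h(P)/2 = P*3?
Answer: 2401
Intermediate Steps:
h(P) = 6*P (h(P) = 2*(P*3) = 2*(3*P) = 6*P)
w(I, q) = -5 + 2*I (w(I, q) = (-5 + I) + I = -5 + 2*I)
(h(-4) + w(-10, (-1 - 2)*(-1 - 1)))**2 = (6*(-4) + (-5 + 2*(-10)))**2 = (-24 + (-5 - 20))**2 = (-24 - 25)**2 = (-49)**2 = 2401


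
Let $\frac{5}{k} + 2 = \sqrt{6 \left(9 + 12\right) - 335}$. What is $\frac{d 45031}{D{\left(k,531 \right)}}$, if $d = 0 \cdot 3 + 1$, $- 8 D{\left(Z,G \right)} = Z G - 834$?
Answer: $\frac{221912768}{552389} - \frac{106273160 i \sqrt{209}}{18228837} \approx 401.73 - 84.283 i$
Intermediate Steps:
$k = \frac{5}{-2 + i \sqrt{209}}$ ($k = \frac{5}{-2 + \sqrt{6 \left(9 + 12\right) - 335}} = \frac{5}{-2 + \sqrt{6 \cdot 21 - 335}} = \frac{5}{-2 + \sqrt{126 - 335}} = \frac{5}{-2 + \sqrt{-209}} = \frac{5}{-2 + i \sqrt{209}} \approx -0.046948 - 0.33936 i$)
$D{\left(Z,G \right)} = \frac{417}{4} - \frac{G Z}{8}$ ($D{\left(Z,G \right)} = - \frac{Z G - 834}{8} = - \frac{G Z - 834}{8} = - \frac{-834 + G Z}{8} = \frac{417}{4} - \frac{G Z}{8}$)
$d = 1$ ($d = 0 + 1 = 1$)
$\frac{d 45031}{D{\left(k,531 \right)}} = \frac{1 \cdot 45031}{\frac{417}{4} - \frac{531 \left(- \frac{10}{213} - \frac{5 i \sqrt{209}}{213}\right)}{8}} = \frac{45031}{\frac{417}{4} + \left(\frac{885}{284} + \frac{885 i \sqrt{209}}{568}\right)} = \frac{45031}{\frac{7623}{71} + \frac{885 i \sqrt{209}}{568}}$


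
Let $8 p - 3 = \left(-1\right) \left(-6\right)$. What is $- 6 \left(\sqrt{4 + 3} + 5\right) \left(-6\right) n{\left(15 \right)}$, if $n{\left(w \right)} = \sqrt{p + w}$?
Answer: $9 \sqrt{258} \left(5 + \sqrt{7}\right) \approx 1105.3$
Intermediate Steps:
$p = \frac{9}{8}$ ($p = \frac{3}{8} + \frac{\left(-1\right) \left(-6\right)}{8} = \frac{3}{8} + \frac{1}{8} \cdot 6 = \frac{3}{8} + \frac{3}{4} = \frac{9}{8} \approx 1.125$)
$n{\left(w \right)} = \sqrt{\frac{9}{8} + w}$
$- 6 \left(\sqrt{4 + 3} + 5\right) \left(-6\right) n{\left(15 \right)} = - 6 \left(\sqrt{4 + 3} + 5\right) \left(-6\right) \frac{\sqrt{18 + 16 \cdot 15}}{4} = - 6 \left(\sqrt{7} + 5\right) \left(-6\right) \frac{\sqrt{18 + 240}}{4} = - 6 \left(5 + \sqrt{7}\right) \left(-6\right) \frac{\sqrt{258}}{4} = - 6 \left(-30 - 6 \sqrt{7}\right) \frac{\sqrt{258}}{4} = \left(180 + 36 \sqrt{7}\right) \frac{\sqrt{258}}{4} = \frac{\sqrt{258} \left(180 + 36 \sqrt{7}\right)}{4}$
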